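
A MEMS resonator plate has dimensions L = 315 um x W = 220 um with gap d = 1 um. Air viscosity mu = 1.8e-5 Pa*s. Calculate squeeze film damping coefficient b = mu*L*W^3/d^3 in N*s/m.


Step 1: Convert to SI.
L = 315e-6 m, W = 220e-6 m, d = 1e-6 m
Step 2: W^3 = (220e-6)^3 = 1.06e-11 m^3
Step 3: d^3 = (1e-6)^3 = 1.00e-18 m^3
Step 4: b = 1.8e-5 * 315e-6 * 1.06e-11 / 1.00e-18
b = 6.04e-02 N*s/m


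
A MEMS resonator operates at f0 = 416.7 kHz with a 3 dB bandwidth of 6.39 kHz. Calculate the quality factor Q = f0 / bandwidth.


Step 1: Q = f0 / bandwidth
Step 2: Q = 416.7 / 6.39
Q = 65.2


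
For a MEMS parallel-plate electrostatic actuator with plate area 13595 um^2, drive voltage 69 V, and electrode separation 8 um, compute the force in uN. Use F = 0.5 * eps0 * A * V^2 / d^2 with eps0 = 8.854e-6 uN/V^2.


Step 1: Identify parameters.
eps0 = 8.854e-6 uN/V^2, A = 13595 um^2, V = 69 V, d = 8 um
Step 2: Compute V^2 = 69^2 = 4761
Step 3: Compute d^2 = 8^2 = 64
Step 4: F = 0.5 * 8.854e-6 * 13595 * 4761 / 64
F = 4.477 uN


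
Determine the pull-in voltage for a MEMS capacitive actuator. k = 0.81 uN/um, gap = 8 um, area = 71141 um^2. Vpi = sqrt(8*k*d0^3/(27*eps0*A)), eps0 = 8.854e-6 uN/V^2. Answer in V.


Step 1: Compute numerator: 8 * k * d0^3 = 8 * 0.81 * 8^3 = 3317.76
Step 2: Compute denominator: 27 * eps0 * A = 27 * 8.854e-6 * 71141 = 17.006825
Step 3: Vpi = sqrt(3317.76 / 17.006825)
Vpi = 13.97 V


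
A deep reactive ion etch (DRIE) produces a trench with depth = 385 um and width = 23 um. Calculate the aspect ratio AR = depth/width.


Step 1: AR = depth / width
Step 2: AR = 385 / 23
AR = 16.7


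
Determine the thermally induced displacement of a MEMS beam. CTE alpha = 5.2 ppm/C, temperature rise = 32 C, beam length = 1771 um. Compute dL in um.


Step 1: Convert CTE: alpha = 5.2 ppm/C = 5.2e-6 /C
Step 2: dL = 5.2e-6 * 32 * 1771
dL = 0.2947 um


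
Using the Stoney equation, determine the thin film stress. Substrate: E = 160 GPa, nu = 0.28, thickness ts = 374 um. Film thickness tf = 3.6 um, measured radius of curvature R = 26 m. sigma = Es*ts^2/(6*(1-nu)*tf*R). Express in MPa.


Step 1: Compute numerator: Es * ts^2 = 160 * 374^2 = 22380160 (GPa*um^2)
Step 2: Compute denominator (R in um): 6*(1-nu)*tf*R = 6*0.72*3.6*26e6 = 404352000.0 (um^2)
Step 3: sigma (GPa) = 22380160 / 404352000.0 = 5.5348e-02 GPa
Step 4: Convert to MPa (x1000): sigma = 55.3 MPa


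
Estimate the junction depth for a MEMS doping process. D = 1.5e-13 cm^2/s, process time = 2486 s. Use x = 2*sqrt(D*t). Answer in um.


Step 1: Compute D*t = 1.5e-13 * 2486 = 3.729e-10 cm^2
Step 2: sqrt(D*t) = 1.9311e-05 cm
Step 3: x = 2 * 1.9311e-05 cm = 3.8622e-05 cm
Step 4: Convert to um (1 cm = 1e4 um): x = 0.386 um


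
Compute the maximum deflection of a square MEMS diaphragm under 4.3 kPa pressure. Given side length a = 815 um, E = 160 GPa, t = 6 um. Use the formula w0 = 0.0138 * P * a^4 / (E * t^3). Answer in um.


Step 1: Convert pressure to compatible units (E is in GPa, so P in GPa).
P = 4.3 kPa = 4.3e-6 GPa
Step 2: Compute numerator: 0.0138 * P * a^4.
a^4 = 815^4 = 441194850625
numerator = 0.0138 * 4.3e-6 * 441194850625 = 2.61805e+04
Step 3: Compute denominator: E * t^3 = 160 * 6^3 = 34560
Step 4: w0 = numerator / denominator = 2.61805e+04 / 34560 = 0.7575 um


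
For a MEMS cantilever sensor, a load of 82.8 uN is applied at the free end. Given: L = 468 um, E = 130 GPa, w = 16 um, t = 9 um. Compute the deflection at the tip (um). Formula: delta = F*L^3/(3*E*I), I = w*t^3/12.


Step 1: Calculate the second moment of area.
I = w * t^3 / 12 = 16 * 9^3 / 12 = 972.0 um^4
Step 2: Convert E to consistent units (1 GPa = 1000 uN/um^2).
E = 130 GPa = 130000 uN/um^2
Step 3: Calculate tip deflection.
delta = F * L^3 / (3 * E * I)
delta = 82.8 * 468^3 / (3 * 130000 * 972.0)
delta = 22.3891 um


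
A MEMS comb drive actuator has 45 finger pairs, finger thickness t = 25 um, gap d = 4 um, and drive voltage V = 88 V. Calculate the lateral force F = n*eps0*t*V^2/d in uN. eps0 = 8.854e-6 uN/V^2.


Step 1: Parameters: n=45, eps0=8.854e-6 uN/V^2, t=25 um, V=88 V, d=4 um
Step 2: V^2 = 7744
Step 3: F = 45 * 8.854e-6 * 25 * 7744 / 4
F = 19.284 uN


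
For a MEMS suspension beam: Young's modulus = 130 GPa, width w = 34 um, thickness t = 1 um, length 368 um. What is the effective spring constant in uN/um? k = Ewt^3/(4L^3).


Step 1: Convert E to consistent units (1 GPa = 1000 uN/um^2).
E = 130 GPa = 130000 uN/um^2
Step 2: Compute t^3 = 1^3 = 1
Step 3: Compute L^3 = 368^3 = 49836032
Step 4: k = 130000 * 34 * 1 / (4 * 49836032)
k = 0.0222 uN/um


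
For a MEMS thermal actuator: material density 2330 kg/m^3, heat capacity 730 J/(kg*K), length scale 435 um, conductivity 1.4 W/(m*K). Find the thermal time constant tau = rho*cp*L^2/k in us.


Step 1: Convert L to m: L = 435e-6 m
Step 2: L^2 = (435e-6)^2 = 1.89225e-07 m^2
Step 3: tau = 2330 * 730 * 1.89225e-07 / 1.4 = 2.2989485893e-01 s
Step 4: Convert to microseconds (multiply by 1e6).
tau = 229894.859 us


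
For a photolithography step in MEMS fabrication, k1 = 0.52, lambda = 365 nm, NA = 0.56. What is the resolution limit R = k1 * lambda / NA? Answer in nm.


Step 1: Identify values: k1 = 0.52, lambda = 365 nm, NA = 0.56
Step 2: R = k1 * lambda / NA
R = 0.52 * 365 / 0.56
R = 338.9 nm


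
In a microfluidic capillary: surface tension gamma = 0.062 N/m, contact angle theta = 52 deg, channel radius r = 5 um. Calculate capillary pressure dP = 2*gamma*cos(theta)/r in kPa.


Step 1: cos(52 deg) = 0.6157
Step 2: Convert r to m: r = 5e-6 m
Step 3: dP = 2 * 0.062 * 0.6157 / 5e-6 = 15269.4 Pa
Step 4: Convert Pa to kPa (divide by 1000).
dP = 15.27 kPa


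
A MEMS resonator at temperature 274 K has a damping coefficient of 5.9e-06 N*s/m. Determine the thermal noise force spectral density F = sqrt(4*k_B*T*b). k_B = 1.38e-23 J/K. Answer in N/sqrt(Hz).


Step 1: Compute 4 * k_B * T * b
= 4 * 1.38e-23 * 274 * 5.9e-06
= 8.9236e-26 N^2/Hz
Step 2: F_noise = sqrt(8.9236e-26)
F_noise = 2.99e-13 N/sqrt(Hz)


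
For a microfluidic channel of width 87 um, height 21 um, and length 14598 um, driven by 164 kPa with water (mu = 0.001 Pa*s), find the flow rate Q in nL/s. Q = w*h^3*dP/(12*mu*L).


Step 1: Convert all dimensions to SI (meters).
w = 87e-6 m, h = 21e-6 m, L = 14598e-6 m, dP = 164e3 Pa
Step 2: Q = w * h^3 * dP / (12 * mu * L)
Q = 87e-6 * (21e-6)^3 * 164e3 / (12 * 0.001 * 14598e-6) = 7.5430395e-10 m^3/s
Step 3: Convert Q from m^3/s to nL/s (1 m^3 = 1e12 nL, so multiply by 1e12).
Q = 754.304 nL/s


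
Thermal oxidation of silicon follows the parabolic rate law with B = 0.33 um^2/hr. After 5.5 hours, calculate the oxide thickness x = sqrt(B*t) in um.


Step 1: Compute B*t = 0.33 * 5.5 = 1.815
Step 2: x = sqrt(1.815)
x = 1.347 um


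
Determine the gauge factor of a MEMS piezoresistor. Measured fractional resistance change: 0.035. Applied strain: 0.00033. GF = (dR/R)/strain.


Step 1: Identify values.
dR/R = 0.035, strain = 0.00033
Step 2: GF = (dR/R) / strain = 0.035 / 0.00033
GF = 106.1


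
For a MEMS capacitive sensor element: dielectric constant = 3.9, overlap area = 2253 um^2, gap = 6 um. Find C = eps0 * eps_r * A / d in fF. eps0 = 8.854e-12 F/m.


Step 1: Convert area to m^2: A = 2253e-12 m^2
Step 2: Convert gap to m: d = 6e-6 m
Step 3: C = eps0 * eps_r * A / d
C = 8.854e-12 * 3.9 * 2253e-12 / 6e-6
Step 4: Convert to fF (multiply by 1e15).
C = 12.97 fF


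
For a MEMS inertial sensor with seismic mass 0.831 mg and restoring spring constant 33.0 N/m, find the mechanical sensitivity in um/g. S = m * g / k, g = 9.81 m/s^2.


Step 1: Convert mass: m = 0.831 mg = 8.31e-07 kg
Step 2: S = m * g / k = 8.31e-07 * 9.81 / 33.0
Step 3: S = 2.47e-07 m/g
Step 4: Convert to um/g: S = 0.247 um/g


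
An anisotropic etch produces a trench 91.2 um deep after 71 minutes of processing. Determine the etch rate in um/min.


Step 1: Etch rate = depth / time
Step 2: rate = 91.2 / 71
rate = 1.285 um/min


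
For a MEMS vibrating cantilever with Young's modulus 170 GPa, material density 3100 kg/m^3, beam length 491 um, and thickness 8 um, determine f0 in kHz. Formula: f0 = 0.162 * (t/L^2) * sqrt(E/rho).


Step 1: Convert units to SI.
t_SI = 8e-6 m, L_SI = 491e-6 m
Step 2: Calculate sqrt(E/rho).
sqrt(170e9 / 3100) = 7405.32 m/s
Step 3: Compute f0.
f0 = 0.162 * 8e-6 / (491e-6)^2 * 7405.32 = 39809.4 Hz = 39.81 kHz


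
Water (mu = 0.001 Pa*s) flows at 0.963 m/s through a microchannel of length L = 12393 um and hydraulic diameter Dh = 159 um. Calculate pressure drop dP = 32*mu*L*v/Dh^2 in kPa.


Step 1: Convert to SI: L = 12393e-6 m, Dh = 159e-6 m
Step 2: dP = 32 * 0.001 * 12393e-6 * 0.963 / (159e-6)^2
Step 3: dP = 15106.31 Pa
Step 4: Convert to kPa: dP = 15.11 kPa


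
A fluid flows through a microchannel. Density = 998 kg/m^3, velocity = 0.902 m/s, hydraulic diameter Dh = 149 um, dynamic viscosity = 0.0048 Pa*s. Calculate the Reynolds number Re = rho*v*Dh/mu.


Step 1: Convert Dh to meters: Dh = 149e-6 m
Step 2: Re = rho * v * Dh / mu
Re = 998 * 0.902 * 149e-6 / 0.0048
Re = 27.944


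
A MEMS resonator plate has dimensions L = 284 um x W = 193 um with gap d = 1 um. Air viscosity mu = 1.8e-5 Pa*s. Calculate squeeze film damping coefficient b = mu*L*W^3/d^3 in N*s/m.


Step 1: Convert to SI.
L = 284e-6 m, W = 193e-6 m, d = 1e-6 m
Step 2: W^3 = (193e-6)^3 = 7.19e-12 m^3
Step 3: d^3 = (1e-6)^3 = 1.00e-18 m^3
Step 4: b = 1.8e-5 * 284e-6 * 7.19e-12 / 1.00e-18
b = 3.68e-02 N*s/m


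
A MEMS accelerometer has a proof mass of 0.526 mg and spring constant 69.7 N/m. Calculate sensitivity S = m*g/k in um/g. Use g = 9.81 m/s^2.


Step 1: Convert mass: m = 0.526 mg = 5.26e-07 kg
Step 2: S = m * g / k = 5.26e-07 * 9.81 / 69.7
Step 3: S = 7.40e-08 m/g
Step 4: Convert to um/g: S = 0.074 um/g


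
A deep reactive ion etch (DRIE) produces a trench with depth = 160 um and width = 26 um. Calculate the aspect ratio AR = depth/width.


Step 1: AR = depth / width
Step 2: AR = 160 / 26
AR = 6.2


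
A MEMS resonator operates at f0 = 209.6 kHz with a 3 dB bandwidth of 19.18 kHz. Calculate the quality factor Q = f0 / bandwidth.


Step 1: Q = f0 / bandwidth
Step 2: Q = 209.6 / 19.18
Q = 10.9


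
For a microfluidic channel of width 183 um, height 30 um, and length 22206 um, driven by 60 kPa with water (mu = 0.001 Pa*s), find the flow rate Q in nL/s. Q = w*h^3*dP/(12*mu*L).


Step 1: Convert all dimensions to SI (meters).
w = 183e-6 m, h = 30e-6 m, L = 22206e-6 m, dP = 60e3 Pa
Step 2: Q = w * h^3 * dP / (12 * mu * L)
Q = 183e-6 * (30e-6)^3 * 60e3 / (12 * 0.001 * 22206e-6) = 1.11253715e-09 m^3/s
Step 3: Convert Q from m^3/s to nL/s (1 m^3 = 1e12 nL, so multiply by 1e12).
Q = 1112.537 nL/s


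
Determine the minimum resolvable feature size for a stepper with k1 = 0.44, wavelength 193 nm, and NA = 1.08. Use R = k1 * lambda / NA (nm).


Step 1: Identify values: k1 = 0.44, lambda = 193 nm, NA = 1.08
Step 2: R = k1 * lambda / NA
R = 0.44 * 193 / 1.08
R = 78.6 nm


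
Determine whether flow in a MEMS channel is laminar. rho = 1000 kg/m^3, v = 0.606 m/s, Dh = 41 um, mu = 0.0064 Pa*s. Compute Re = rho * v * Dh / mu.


Step 1: Convert Dh to meters: Dh = 41e-6 m
Step 2: Re = rho * v * Dh / mu
Re = 1000 * 0.606 * 41e-6 / 0.0064
Re = 3.882
Since Re = 3.882 is below ~2300, the flow is laminar.


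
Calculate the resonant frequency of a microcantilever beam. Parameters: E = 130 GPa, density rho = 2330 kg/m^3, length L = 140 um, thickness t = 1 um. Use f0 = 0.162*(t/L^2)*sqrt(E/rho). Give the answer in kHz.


Step 1: Convert units to SI.
t_SI = 1e-6 m, L_SI = 140e-6 m
Step 2: Calculate sqrt(E/rho).
sqrt(130e9 / 2330) = 7469.54 m/s
Step 3: Compute f0.
f0 = 0.162 * 1e-6 / (140e-6)^2 * 7469.54 = 61738.0 Hz = 61.74 kHz


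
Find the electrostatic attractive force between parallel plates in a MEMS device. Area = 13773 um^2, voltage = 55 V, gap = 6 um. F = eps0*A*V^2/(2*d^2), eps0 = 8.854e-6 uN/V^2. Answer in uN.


Step 1: Identify parameters.
eps0 = 8.854e-6 uN/V^2, A = 13773 um^2, V = 55 V, d = 6 um
Step 2: Compute V^2 = 55^2 = 3025
Step 3: Compute d^2 = 6^2 = 36
Step 4: F = 0.5 * 8.854e-6 * 13773 * 3025 / 36
F = 5.123 uN


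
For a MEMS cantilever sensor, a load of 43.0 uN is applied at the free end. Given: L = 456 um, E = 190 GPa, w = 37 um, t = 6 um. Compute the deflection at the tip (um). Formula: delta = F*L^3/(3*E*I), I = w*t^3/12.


Step 1: Calculate the second moment of area.
I = w * t^3 / 12 = 37 * 6^3 / 12 = 666.0 um^4
Step 2: Convert E to consistent units (1 GPa = 1000 uN/um^2).
E = 190 GPa = 190000 uN/um^2
Step 3: Calculate tip deflection.
delta = F * L^3 / (3 * E * I)
delta = 43.0 * 456^3 / (3 * 190000 * 666.0)
delta = 10.7402 um


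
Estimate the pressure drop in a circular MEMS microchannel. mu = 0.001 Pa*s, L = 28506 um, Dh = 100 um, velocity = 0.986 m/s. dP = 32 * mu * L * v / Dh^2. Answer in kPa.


Step 1: Convert to SI: L = 28506e-6 m, Dh = 100e-6 m
Step 2: dP = 32 * 0.001 * 28506e-6 * 0.986 / (100e-6)^2
Step 3: dP = 89942.13 Pa
Step 4: Convert to kPa: dP = 89.94 kPa


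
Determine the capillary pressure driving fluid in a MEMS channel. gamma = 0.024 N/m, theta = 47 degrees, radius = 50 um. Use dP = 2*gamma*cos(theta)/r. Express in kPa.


Step 1: cos(47 deg) = 0.682
Step 2: Convert r to m: r = 50e-6 m
Step 3: dP = 2 * 0.024 * 0.682 / 50e-6 = 654.7 Pa
Step 4: Convert Pa to kPa (divide by 1000).
dP = 0.65 kPa


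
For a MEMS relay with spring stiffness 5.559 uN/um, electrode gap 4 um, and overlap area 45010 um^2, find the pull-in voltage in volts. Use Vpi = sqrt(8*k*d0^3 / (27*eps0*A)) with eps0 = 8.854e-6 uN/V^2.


Step 1: Compute numerator: 8 * k * d0^3 = 8 * 5.559 * 4^3 = 2846.208
Step 2: Compute denominator: 27 * eps0 * A = 27 * 8.854e-6 * 45010 = 10.760001
Step 3: Vpi = sqrt(2846.208 / 10.760001)
Vpi = 16.26 V


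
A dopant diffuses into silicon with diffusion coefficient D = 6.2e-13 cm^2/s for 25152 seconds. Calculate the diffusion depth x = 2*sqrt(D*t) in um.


Step 1: Compute D*t = 6.2e-13 * 25152 = 1.559424e-08 cm^2
Step 2: sqrt(D*t) = 1.24877e-04 cm
Step 3: x = 2 * 1.24877e-04 cm = 2.49754e-04 cm
Step 4: Convert to um (1 cm = 1e4 um): x = 2.498 um


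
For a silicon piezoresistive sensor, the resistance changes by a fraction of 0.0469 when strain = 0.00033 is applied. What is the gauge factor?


Step 1: Identify values.
dR/R = 0.0469, strain = 0.00033
Step 2: GF = (dR/R) / strain = 0.0469 / 0.00033
GF = 142.1


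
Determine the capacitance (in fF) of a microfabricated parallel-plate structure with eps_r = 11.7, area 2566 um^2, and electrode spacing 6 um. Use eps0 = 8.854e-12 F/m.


Step 1: Convert area to m^2: A = 2566e-12 m^2
Step 2: Convert gap to m: d = 6e-6 m
Step 3: C = eps0 * eps_r * A / d
C = 8.854e-12 * 11.7 * 2566e-12 / 6e-6
Step 4: Convert to fF (multiply by 1e15).
C = 44.3 fF


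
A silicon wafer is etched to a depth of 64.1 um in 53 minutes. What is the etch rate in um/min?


Step 1: Etch rate = depth / time
Step 2: rate = 64.1 / 53
rate = 1.209 um/min


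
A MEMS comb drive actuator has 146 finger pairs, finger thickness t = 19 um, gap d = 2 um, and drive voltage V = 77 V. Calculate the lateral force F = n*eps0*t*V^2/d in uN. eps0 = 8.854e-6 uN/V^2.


Step 1: Parameters: n=146, eps0=8.854e-6 uN/V^2, t=19 um, V=77 V, d=2 um
Step 2: V^2 = 5929
Step 3: F = 146 * 8.854e-6 * 19 * 5929 / 2
F = 72.811 uN


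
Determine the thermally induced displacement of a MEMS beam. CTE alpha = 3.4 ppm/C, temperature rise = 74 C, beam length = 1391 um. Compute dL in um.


Step 1: Convert CTE: alpha = 3.4 ppm/C = 3.4e-6 /C
Step 2: dL = 3.4e-6 * 74 * 1391
dL = 0.35 um


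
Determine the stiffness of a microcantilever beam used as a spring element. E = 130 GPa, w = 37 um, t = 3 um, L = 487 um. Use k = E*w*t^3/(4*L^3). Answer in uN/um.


Step 1: Convert E to consistent units (1 GPa = 1000 uN/um^2).
E = 130 GPa = 130000 uN/um^2
Step 2: Compute t^3 = 3^3 = 27
Step 3: Compute L^3 = 487^3 = 115501303
Step 4: k = 130000 * 37 * 27 / (4 * 115501303)
k = 0.2811 uN/um


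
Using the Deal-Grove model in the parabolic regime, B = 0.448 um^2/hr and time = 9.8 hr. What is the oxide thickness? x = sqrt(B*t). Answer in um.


Step 1: Compute B*t = 0.448 * 9.8 = 4.3904
Step 2: x = sqrt(4.3904)
x = 2.095 um


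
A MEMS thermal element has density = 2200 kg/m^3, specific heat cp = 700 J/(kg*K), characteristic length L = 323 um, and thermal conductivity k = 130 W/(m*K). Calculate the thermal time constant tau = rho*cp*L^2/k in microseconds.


Step 1: Convert L to m: L = 323e-6 m
Step 2: L^2 = (323e-6)^2 = 1.04329e-07 m^2
Step 3: tau = 2200 * 700 * 1.04329e-07 / 130 = 1.23589738e-03 s
Step 4: Convert to microseconds (multiply by 1e6).
tau = 1235.897 us


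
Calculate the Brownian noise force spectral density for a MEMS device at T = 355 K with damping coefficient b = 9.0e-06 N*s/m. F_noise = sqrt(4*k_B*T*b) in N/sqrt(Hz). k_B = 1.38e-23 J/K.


Step 1: Compute 4 * k_B * T * b
= 4 * 1.38e-23 * 355 * 9.0e-06
= 1.7636e-25 N^2/Hz
Step 2: F_noise = sqrt(1.7636e-25)
F_noise = 4.20e-13 N/sqrt(Hz)


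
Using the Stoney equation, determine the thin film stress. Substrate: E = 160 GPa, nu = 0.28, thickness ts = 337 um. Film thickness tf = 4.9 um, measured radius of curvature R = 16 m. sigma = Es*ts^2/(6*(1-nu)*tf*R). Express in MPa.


Step 1: Compute numerator: Es * ts^2 = 160 * 337^2 = 18171040 (GPa*um^2)
Step 2: Compute denominator (R in um): 6*(1-nu)*tf*R = 6*0.72*4.9*16e6 = 338688000.0 (um^2)
Step 3: sigma (GPa) = 18171040 / 338688000.0 = 5.3651e-02 GPa
Step 4: Convert to MPa (x1000): sigma = 53.7 MPa


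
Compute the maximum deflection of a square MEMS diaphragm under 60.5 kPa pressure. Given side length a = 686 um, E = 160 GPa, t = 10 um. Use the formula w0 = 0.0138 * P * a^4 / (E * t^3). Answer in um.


Step 1: Convert pressure to compatible units (E is in GPa, so P in GPa).
P = 60.5 kPa = 60.5e-6 GPa
Step 2: Compute numerator: 0.0138 * P * a^4.
a^4 = 686^4 = 221460595216
numerator = 0.0138 * 60.5e-6 * 221460595216 = 1.848975e+05
Step 3: Compute denominator: E * t^3 = 160 * 10^3 = 160000
Step 4: w0 = numerator / denominator = 1.848975e+05 / 160000 = 1.1556 um


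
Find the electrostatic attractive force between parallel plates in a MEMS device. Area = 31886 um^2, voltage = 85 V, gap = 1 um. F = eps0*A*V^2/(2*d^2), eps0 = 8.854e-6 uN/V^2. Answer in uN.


Step 1: Identify parameters.
eps0 = 8.854e-6 uN/V^2, A = 31886 um^2, V = 85 V, d = 1 um
Step 2: Compute V^2 = 85^2 = 7225
Step 3: Compute d^2 = 1^2 = 1
Step 4: F = 0.5 * 8.854e-6 * 31886 * 7225 / 1
F = 1019.876 uN


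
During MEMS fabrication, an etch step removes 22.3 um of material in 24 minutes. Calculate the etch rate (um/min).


Step 1: Etch rate = depth / time
Step 2: rate = 22.3 / 24
rate = 0.929 um/min


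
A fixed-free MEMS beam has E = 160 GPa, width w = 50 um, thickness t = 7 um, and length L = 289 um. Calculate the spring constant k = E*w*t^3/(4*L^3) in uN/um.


Step 1: Convert E to consistent units (1 GPa = 1000 uN/um^2).
E = 160 GPa = 160000 uN/um^2
Step 2: Compute t^3 = 7^3 = 343
Step 3: Compute L^3 = 289^3 = 24137569
Step 4: k = 160000 * 50 * 343 / (4 * 24137569)
k = 28.4204 uN/um


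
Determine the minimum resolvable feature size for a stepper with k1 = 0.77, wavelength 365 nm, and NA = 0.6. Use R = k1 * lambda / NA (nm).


Step 1: Identify values: k1 = 0.77, lambda = 365 nm, NA = 0.6
Step 2: R = k1 * lambda / NA
R = 0.77 * 365 / 0.6
R = 468.4 nm


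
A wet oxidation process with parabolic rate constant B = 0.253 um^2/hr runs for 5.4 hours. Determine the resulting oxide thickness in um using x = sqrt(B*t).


Step 1: Compute B*t = 0.253 * 5.4 = 1.3662
Step 2: x = sqrt(1.3662)
x = 1.169 um


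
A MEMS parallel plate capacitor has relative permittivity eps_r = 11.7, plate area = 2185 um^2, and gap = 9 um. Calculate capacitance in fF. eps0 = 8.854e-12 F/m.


Step 1: Convert area to m^2: A = 2185e-12 m^2
Step 2: Convert gap to m: d = 9e-6 m
Step 3: C = eps0 * eps_r * A / d
C = 8.854e-12 * 11.7 * 2185e-12 / 9e-6
Step 4: Convert to fF (multiply by 1e15).
C = 25.15 fF


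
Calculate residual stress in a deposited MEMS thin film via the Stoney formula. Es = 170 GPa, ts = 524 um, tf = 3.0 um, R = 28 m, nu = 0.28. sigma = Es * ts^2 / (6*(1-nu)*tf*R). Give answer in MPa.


Step 1: Compute numerator: Es * ts^2 = 170 * 524^2 = 46677920 (GPa*um^2)
Step 2: Compute denominator (R in um): 6*(1-nu)*tf*R = 6*0.72*3.0*28e6 = 362880000.0 (um^2)
Step 3: sigma (GPa) = 46677920 / 362880000.0 = 1.28632e-01 GPa
Step 4: Convert to MPa (x1000): sigma = 128.6 MPa


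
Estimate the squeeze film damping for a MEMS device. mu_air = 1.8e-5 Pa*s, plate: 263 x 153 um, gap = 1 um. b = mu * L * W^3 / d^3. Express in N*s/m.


Step 1: Convert to SI.
L = 263e-6 m, W = 153e-6 m, d = 1e-6 m
Step 2: W^3 = (153e-6)^3 = 3.58e-12 m^3
Step 3: d^3 = (1e-6)^3 = 1.00e-18 m^3
Step 4: b = 1.8e-5 * 263e-6 * 3.58e-12 / 1.00e-18
b = 1.70e-02 N*s/m


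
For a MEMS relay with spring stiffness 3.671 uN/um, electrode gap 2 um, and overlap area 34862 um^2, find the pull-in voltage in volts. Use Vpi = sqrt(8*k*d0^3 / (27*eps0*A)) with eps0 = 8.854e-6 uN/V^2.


Step 1: Compute numerator: 8 * k * d0^3 = 8 * 3.671 * 2^3 = 234.944
Step 2: Compute denominator: 27 * eps0 * A = 27 * 8.854e-6 * 34862 = 8.33404
Step 3: Vpi = sqrt(234.944 / 8.33404)
Vpi = 5.31 V


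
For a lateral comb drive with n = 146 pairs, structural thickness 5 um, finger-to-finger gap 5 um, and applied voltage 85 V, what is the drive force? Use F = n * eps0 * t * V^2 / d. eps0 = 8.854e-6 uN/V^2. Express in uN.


Step 1: Parameters: n=146, eps0=8.854e-6 uN/V^2, t=5 um, V=85 V, d=5 um
Step 2: V^2 = 7225
Step 3: F = 146 * 8.854e-6 * 5 * 7225 / 5
F = 9.34 uN


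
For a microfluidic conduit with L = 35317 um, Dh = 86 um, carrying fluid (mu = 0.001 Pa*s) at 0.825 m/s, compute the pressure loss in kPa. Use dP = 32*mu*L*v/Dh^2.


Step 1: Convert to SI: L = 35317e-6 m, Dh = 86e-6 m
Step 2: dP = 32 * 0.001 * 35317e-6 * 0.825 / (86e-6)^2
Step 3: dP = 126063.93 Pa
Step 4: Convert to kPa: dP = 126.06 kPa


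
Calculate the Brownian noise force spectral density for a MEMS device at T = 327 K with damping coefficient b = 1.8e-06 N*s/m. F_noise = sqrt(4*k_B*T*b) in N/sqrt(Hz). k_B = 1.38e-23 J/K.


Step 1: Compute 4 * k_B * T * b
= 4 * 1.38e-23 * 327 * 1.8e-06
= 3.2491e-26 N^2/Hz
Step 2: F_noise = sqrt(3.2491e-26)
F_noise = 1.80e-13 N/sqrt(Hz)


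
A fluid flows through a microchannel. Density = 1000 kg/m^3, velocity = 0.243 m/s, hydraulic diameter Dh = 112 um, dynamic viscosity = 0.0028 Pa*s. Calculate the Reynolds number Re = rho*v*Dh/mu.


Step 1: Convert Dh to meters: Dh = 112e-6 m
Step 2: Re = rho * v * Dh / mu
Re = 1000 * 0.243 * 112e-6 / 0.0028
Re = 9.72


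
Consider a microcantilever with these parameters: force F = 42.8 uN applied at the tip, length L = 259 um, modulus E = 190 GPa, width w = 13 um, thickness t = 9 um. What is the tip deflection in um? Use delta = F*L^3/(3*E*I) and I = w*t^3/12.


Step 1: Calculate the second moment of area.
I = w * t^3 / 12 = 13 * 9^3 / 12 = 789.75 um^4
Step 2: Convert E to consistent units (1 GPa = 1000 uN/um^2).
E = 190 GPa = 190000 uN/um^2
Step 3: Calculate tip deflection.
delta = F * L^3 / (3 * E * I)
delta = 42.8 * 259^3 / (3 * 190000 * 789.75)
delta = 1.6519 um


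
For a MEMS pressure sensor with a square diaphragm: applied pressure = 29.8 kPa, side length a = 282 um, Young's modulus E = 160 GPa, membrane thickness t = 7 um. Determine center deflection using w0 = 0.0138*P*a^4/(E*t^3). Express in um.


Step 1: Convert pressure to compatible units (E is in GPa, so P in GPa).
P = 29.8 kPa = 29.8e-6 GPa
Step 2: Compute numerator: 0.0138 * P * a^4.
a^4 = 282^4 = 6324066576
numerator = 0.0138 * 29.8e-6 * 6324066576 = 2.6007e+03
Step 3: Compute denominator: E * t^3 = 160 * 7^3 = 54880
Step 4: w0 = numerator / denominator = 2.6007e+03 / 54880 = 0.0474 um


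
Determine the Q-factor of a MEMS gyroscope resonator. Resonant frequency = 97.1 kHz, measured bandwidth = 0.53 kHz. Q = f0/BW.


Step 1: Q = f0 / bandwidth
Step 2: Q = 97.1 / 0.53
Q = 183.2


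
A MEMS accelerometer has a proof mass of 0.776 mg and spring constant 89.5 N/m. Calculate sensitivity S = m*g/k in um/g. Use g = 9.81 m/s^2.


Step 1: Convert mass: m = 0.776 mg = 7.76e-07 kg
Step 2: S = m * g / k = 7.76e-07 * 9.81 / 89.5
Step 3: S = 8.51e-08 m/g
Step 4: Convert to um/g: S = 0.085 um/g


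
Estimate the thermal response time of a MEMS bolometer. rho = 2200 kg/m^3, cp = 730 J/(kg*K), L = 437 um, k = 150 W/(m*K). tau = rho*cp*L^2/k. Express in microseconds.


Step 1: Convert L to m: L = 437e-6 m
Step 2: L^2 = (437e-6)^2 = 1.90969e-07 m^2
Step 3: tau = 2200 * 730 * 1.90969e-07 / 150 = 2.04464143e-03 s
Step 4: Convert to microseconds (multiply by 1e6).
tau = 2044.641 us


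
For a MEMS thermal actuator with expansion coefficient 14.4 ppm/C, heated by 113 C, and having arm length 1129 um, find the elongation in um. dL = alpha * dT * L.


Step 1: Convert CTE: alpha = 14.4 ppm/C = 14.4e-6 /C
Step 2: dL = 14.4e-6 * 113 * 1129
dL = 1.8371 um


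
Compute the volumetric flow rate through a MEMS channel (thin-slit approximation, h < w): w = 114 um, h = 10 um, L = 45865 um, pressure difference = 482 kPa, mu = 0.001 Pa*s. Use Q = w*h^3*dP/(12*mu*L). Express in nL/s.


Step 1: Convert all dimensions to SI (meters).
w = 114e-6 m, h = 10e-6 m, L = 45865e-6 m, dP = 482e3 Pa
Step 2: Q = w * h^3 * dP / (12 * mu * L)
Q = 114e-6 * (10e-6)^3 * 482e3 / (12 * 0.001 * 45865e-6) = 9.983648e-11 m^3/s
Step 3: Convert Q from m^3/s to nL/s (1 m^3 = 1e12 nL, so multiply by 1e12).
Q = 99.836 nL/s


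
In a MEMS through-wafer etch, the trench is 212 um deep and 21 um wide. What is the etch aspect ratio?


Step 1: AR = depth / width
Step 2: AR = 212 / 21
AR = 10.1


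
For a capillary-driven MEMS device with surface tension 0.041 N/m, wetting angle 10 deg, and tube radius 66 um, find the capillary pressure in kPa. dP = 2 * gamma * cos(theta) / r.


Step 1: cos(10 deg) = 0.9848
Step 2: Convert r to m: r = 66e-6 m
Step 3: dP = 2 * 0.041 * 0.9848 / 66e-6 = 1223.5 Pa
Step 4: Convert Pa to kPa (divide by 1000).
dP = 1.22 kPa


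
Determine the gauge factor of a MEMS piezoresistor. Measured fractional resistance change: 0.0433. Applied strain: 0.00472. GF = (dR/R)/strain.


Step 1: Identify values.
dR/R = 0.0433, strain = 0.00472
Step 2: GF = (dR/R) / strain = 0.0433 / 0.00472
GF = 9.2


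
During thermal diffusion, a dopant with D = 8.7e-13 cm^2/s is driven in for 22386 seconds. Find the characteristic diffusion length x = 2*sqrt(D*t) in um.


Step 1: Compute D*t = 8.7e-13 * 22386 = 1.947582e-08 cm^2
Step 2: sqrt(D*t) = 1.39556e-04 cm
Step 3: x = 2 * 1.39556e-04 cm = 2.79112e-04 cm
Step 4: Convert to um (1 cm = 1e4 um): x = 2.791 um


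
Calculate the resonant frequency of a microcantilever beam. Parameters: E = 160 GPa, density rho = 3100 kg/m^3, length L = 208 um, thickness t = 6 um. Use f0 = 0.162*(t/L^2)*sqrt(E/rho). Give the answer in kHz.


Step 1: Convert units to SI.
t_SI = 6e-6 m, L_SI = 208e-6 m
Step 2: Calculate sqrt(E/rho).
sqrt(160e9 / 3100) = 7184.21 m/s
Step 3: Compute f0.
f0 = 0.162 * 6e-6 / (208e-6)^2 * 7184.21 = 161405.6 Hz = 161.41 kHz


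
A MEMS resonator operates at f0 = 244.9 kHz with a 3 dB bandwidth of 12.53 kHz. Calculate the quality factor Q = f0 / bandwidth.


Step 1: Q = f0 / bandwidth
Step 2: Q = 244.9 / 12.53
Q = 19.5


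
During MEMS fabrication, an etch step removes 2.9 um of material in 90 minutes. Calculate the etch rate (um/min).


Step 1: Etch rate = depth / time
Step 2: rate = 2.9 / 90
rate = 0.032 um/min


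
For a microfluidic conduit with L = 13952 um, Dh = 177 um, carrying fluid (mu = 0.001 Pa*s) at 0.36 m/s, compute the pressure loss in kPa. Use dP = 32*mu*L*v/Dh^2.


Step 1: Convert to SI: L = 13952e-6 m, Dh = 177e-6 m
Step 2: dP = 32 * 0.001 * 13952e-6 * 0.36 / (177e-6)^2
Step 3: dP = 5130.30 Pa
Step 4: Convert to kPa: dP = 5.13 kPa


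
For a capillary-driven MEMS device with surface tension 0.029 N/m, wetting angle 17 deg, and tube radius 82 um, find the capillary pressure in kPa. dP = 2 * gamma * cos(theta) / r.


Step 1: cos(17 deg) = 0.9563
Step 2: Convert r to m: r = 82e-6 m
Step 3: dP = 2 * 0.029 * 0.9563 / 82e-6 = 676.4 Pa
Step 4: Convert Pa to kPa (divide by 1000).
dP = 0.68 kPa


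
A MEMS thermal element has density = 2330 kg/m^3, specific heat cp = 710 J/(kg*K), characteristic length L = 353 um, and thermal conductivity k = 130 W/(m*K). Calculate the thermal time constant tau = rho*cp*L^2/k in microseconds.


Step 1: Convert L to m: L = 353e-6 m
Step 2: L^2 = (353e-6)^2 = 1.24609e-07 m^2
Step 3: tau = 2330 * 710 * 1.24609e-07 / 130 = 1.58569745e-03 s
Step 4: Convert to microseconds (multiply by 1e6).
tau = 1585.697 us


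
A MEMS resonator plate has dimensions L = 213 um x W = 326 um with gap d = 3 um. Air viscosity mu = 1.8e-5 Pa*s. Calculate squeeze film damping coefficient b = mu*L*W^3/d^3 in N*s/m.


Step 1: Convert to SI.
L = 213e-6 m, W = 326e-6 m, d = 3e-6 m
Step 2: W^3 = (326e-6)^3 = 3.46e-11 m^3
Step 3: d^3 = (3e-6)^3 = 2.70e-17 m^3
Step 4: b = 1.8e-5 * 213e-6 * 3.46e-11 / 2.70e-17
b = 4.92e-03 N*s/m


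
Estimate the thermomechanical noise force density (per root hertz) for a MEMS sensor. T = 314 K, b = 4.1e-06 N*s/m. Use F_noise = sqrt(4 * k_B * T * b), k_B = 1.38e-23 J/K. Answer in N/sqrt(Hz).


Step 1: Compute 4 * k_B * T * b
= 4 * 1.38e-23 * 314 * 4.1e-06
= 7.1064e-26 N^2/Hz
Step 2: F_noise = sqrt(7.1064e-26)
F_noise = 2.67e-13 N/sqrt(Hz)


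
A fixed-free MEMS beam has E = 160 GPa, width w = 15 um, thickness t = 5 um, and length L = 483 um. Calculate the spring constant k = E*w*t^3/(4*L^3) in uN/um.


Step 1: Convert E to consistent units (1 GPa = 1000 uN/um^2).
E = 160 GPa = 160000 uN/um^2
Step 2: Compute t^3 = 5^3 = 125
Step 3: Compute L^3 = 483^3 = 112678587
Step 4: k = 160000 * 15 * 125 / (4 * 112678587)
k = 0.6656 uN/um


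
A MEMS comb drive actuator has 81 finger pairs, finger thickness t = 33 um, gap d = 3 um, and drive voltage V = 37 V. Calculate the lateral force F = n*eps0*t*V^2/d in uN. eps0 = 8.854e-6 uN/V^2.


Step 1: Parameters: n=81, eps0=8.854e-6 uN/V^2, t=33 um, V=37 V, d=3 um
Step 2: V^2 = 1369
Step 3: F = 81 * 8.854e-6 * 33 * 1369 / 3
F = 10.8 uN


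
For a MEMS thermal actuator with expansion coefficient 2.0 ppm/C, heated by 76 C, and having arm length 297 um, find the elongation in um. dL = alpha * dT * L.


Step 1: Convert CTE: alpha = 2.0 ppm/C = 2.0e-6 /C
Step 2: dL = 2.0e-6 * 76 * 297
dL = 0.0451 um


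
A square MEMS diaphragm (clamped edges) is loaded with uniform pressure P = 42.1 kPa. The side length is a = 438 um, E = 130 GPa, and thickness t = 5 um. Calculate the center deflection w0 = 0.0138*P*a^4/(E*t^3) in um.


Step 1: Convert pressure to compatible units (E is in GPa, so P in GPa).
P = 42.1 kPa = 42.1e-6 GPa
Step 2: Compute numerator: 0.0138 * P * a^4.
a^4 = 438^4 = 36804120336
numerator = 0.0138 * 42.1e-6 * 36804120336 = 2.138246e+04
Step 3: Compute denominator: E * t^3 = 130 * 5^3 = 16250
Step 4: w0 = numerator / denominator = 2.138246e+04 / 16250 = 1.3158 um


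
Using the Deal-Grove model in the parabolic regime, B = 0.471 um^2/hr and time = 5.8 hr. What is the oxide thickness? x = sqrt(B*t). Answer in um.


Step 1: Compute B*t = 0.471 * 5.8 = 2.7318
Step 2: x = sqrt(2.7318)
x = 1.653 um


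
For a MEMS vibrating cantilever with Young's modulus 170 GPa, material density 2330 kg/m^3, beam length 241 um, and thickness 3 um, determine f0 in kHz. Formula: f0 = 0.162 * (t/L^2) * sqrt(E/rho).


Step 1: Convert units to SI.
t_SI = 3e-6 m, L_SI = 241e-6 m
Step 2: Calculate sqrt(E/rho).
sqrt(170e9 / 2330) = 8541.74 m/s
Step 3: Compute f0.
f0 = 0.162 * 3e-6 / (241e-6)^2 * 8541.74 = 71474.1 Hz = 71.47 kHz


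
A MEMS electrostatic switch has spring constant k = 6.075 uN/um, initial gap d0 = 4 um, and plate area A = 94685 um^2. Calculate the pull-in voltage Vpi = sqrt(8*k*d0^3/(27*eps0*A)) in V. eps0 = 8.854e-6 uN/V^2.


Step 1: Compute numerator: 8 * k * d0^3 = 8 * 6.075 * 4^3 = 3110.4
Step 2: Compute denominator: 27 * eps0 * A = 27 * 8.854e-6 * 94685 = 22.635207
Step 3: Vpi = sqrt(3110.4 / 22.635207)
Vpi = 11.72 V


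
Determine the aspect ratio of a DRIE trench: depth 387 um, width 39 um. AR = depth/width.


Step 1: AR = depth / width
Step 2: AR = 387 / 39
AR = 9.9


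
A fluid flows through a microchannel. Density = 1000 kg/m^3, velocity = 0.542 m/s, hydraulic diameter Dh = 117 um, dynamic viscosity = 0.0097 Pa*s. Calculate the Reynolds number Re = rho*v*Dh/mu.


Step 1: Convert Dh to meters: Dh = 117e-6 m
Step 2: Re = rho * v * Dh / mu
Re = 1000 * 0.542 * 117e-6 / 0.0097
Re = 6.538


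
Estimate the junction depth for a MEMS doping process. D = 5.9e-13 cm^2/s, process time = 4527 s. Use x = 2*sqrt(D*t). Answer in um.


Step 1: Compute D*t = 5.9e-13 * 4527 = 2.67093e-09 cm^2
Step 2: sqrt(D*t) = 5.1681e-05 cm
Step 3: x = 2 * 5.1681e-05 cm = 1.03362e-04 cm
Step 4: Convert to um (1 cm = 1e4 um): x = 1.034 um


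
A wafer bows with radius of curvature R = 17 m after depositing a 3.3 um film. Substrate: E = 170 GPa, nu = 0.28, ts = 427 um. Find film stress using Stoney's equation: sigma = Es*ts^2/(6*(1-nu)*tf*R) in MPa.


Step 1: Compute numerator: Es * ts^2 = 170 * 427^2 = 30995930 (GPa*um^2)
Step 2: Compute denominator (R in um): 6*(1-nu)*tf*R = 6*0.72*3.3*17e6 = 242352000.0 (um^2)
Step 3: sigma (GPa) = 30995930 / 242352000.0 = 1.27896e-01 GPa
Step 4: Convert to MPa (x1000): sigma = 127.9 MPa


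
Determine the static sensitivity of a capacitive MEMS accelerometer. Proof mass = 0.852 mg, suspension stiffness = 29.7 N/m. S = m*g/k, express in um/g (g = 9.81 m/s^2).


Step 1: Convert mass: m = 0.852 mg = 8.52e-07 kg
Step 2: S = m * g / k = 8.52e-07 * 9.81 / 29.7
Step 3: S = 2.81e-07 m/g
Step 4: Convert to um/g: S = 0.281 um/g


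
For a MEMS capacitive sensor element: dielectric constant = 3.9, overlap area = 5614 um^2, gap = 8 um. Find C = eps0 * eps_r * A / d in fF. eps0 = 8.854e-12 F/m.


Step 1: Convert area to m^2: A = 5614e-12 m^2
Step 2: Convert gap to m: d = 8e-6 m
Step 3: C = eps0 * eps_r * A / d
C = 8.854e-12 * 3.9 * 5614e-12 / 8e-6
Step 4: Convert to fF (multiply by 1e15).
C = 24.23 fF


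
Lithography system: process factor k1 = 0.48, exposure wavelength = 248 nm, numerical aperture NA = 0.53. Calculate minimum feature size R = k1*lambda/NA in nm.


Step 1: Identify values: k1 = 0.48, lambda = 248 nm, NA = 0.53
Step 2: R = k1 * lambda / NA
R = 0.48 * 248 / 0.53
R = 224.6 nm


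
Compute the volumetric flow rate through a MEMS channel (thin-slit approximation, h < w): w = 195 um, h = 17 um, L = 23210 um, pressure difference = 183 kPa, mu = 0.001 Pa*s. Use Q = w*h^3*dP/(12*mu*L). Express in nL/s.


Step 1: Convert all dimensions to SI (meters).
w = 195e-6 m, h = 17e-6 m, L = 23210e-6 m, dP = 183e3 Pa
Step 2: Q = w * h^3 * dP / (12 * mu * L)
Q = 195e-6 * (17e-6)^3 * 183e3 / (12 * 0.001 * 23210e-6) = 6.2947151e-10 m^3/s
Step 3: Convert Q from m^3/s to nL/s (1 m^3 = 1e12 nL, so multiply by 1e12).
Q = 629.472 nL/s


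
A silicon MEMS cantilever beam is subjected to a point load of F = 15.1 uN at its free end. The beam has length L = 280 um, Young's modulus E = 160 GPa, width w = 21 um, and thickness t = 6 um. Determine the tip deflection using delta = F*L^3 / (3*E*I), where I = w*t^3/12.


Step 1: Calculate the second moment of area.
I = w * t^3 / 12 = 21 * 6^3 / 12 = 378.0 um^4
Step 2: Convert E to consistent units (1 GPa = 1000 uN/um^2).
E = 160 GPa = 160000 uN/um^2
Step 3: Calculate tip deflection.
delta = F * L^3 / (3 * E * I)
delta = 15.1 * 280^3 / (3 * 160000 * 378.0)
delta = 1.8269 um


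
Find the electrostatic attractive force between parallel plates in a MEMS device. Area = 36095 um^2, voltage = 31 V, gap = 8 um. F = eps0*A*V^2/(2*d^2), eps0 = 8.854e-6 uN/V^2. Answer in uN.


Step 1: Identify parameters.
eps0 = 8.854e-6 uN/V^2, A = 36095 um^2, V = 31 V, d = 8 um
Step 2: Compute V^2 = 31^2 = 961
Step 3: Compute d^2 = 8^2 = 64
Step 4: F = 0.5 * 8.854e-6 * 36095 * 961 / 64
F = 2.399 uN


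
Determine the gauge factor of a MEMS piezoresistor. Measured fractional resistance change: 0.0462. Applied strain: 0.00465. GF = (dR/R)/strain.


Step 1: Identify values.
dR/R = 0.0462, strain = 0.00465
Step 2: GF = (dR/R) / strain = 0.0462 / 0.00465
GF = 9.9


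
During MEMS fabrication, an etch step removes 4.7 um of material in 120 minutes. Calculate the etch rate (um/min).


Step 1: Etch rate = depth / time
Step 2: rate = 4.7 / 120
rate = 0.039 um/min


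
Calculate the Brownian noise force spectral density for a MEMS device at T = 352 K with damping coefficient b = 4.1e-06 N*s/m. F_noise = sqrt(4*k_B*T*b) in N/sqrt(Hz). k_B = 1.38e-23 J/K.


Step 1: Compute 4 * k_B * T * b
= 4 * 1.38e-23 * 352 * 4.1e-06
= 7.9665e-26 N^2/Hz
Step 2: F_noise = sqrt(7.9665e-26)
F_noise = 2.82e-13 N/sqrt(Hz)


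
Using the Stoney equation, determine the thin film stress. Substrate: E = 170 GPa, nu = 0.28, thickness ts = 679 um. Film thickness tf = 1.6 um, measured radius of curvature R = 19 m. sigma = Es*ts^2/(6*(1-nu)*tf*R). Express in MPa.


Step 1: Compute numerator: Es * ts^2 = 170 * 679^2 = 78376970 (GPa*um^2)
Step 2: Compute denominator (R in um): 6*(1-nu)*tf*R = 6*0.72*1.6*19e6 = 131328000.0 (um^2)
Step 3: sigma (GPa) = 78376970 / 131328000.0 = 5.96803e-01 GPa
Step 4: Convert to MPa (x1000): sigma = 596.8 MPa


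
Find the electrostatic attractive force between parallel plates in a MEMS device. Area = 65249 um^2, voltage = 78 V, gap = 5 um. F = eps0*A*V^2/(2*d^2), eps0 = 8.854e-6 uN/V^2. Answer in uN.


Step 1: Identify parameters.
eps0 = 8.854e-6 uN/V^2, A = 65249 um^2, V = 78 V, d = 5 um
Step 2: Compute V^2 = 78^2 = 6084
Step 3: Compute d^2 = 5^2 = 25
Step 4: F = 0.5 * 8.854e-6 * 65249 * 6084 / 25
F = 70.296 uN


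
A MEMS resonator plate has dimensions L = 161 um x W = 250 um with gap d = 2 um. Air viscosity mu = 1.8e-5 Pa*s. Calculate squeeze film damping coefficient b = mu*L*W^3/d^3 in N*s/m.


Step 1: Convert to SI.
L = 161e-6 m, W = 250e-6 m, d = 2e-6 m
Step 2: W^3 = (250e-6)^3 = 1.56e-11 m^3
Step 3: d^3 = (2e-6)^3 = 8.00e-18 m^3
Step 4: b = 1.8e-5 * 161e-6 * 1.56e-11 / 8.00e-18
b = 5.66e-03 N*s/m


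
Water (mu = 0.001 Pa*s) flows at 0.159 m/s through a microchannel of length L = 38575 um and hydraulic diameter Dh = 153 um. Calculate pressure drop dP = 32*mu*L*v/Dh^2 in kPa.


Step 1: Convert to SI: L = 38575e-6 m, Dh = 153e-6 m
Step 2: dP = 32 * 0.001 * 38575e-6 * 0.159 / (153e-6)^2
Step 3: dP = 8384.36 Pa
Step 4: Convert to kPa: dP = 8.38 kPa


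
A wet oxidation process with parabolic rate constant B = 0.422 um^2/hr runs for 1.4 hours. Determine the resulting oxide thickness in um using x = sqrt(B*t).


Step 1: Compute B*t = 0.422 * 1.4 = 0.5908
Step 2: x = sqrt(0.5908)
x = 0.769 um


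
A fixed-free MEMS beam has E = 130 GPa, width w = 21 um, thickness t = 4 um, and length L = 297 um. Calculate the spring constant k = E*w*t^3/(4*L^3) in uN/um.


Step 1: Convert E to consistent units (1 GPa = 1000 uN/um^2).
E = 130 GPa = 130000 uN/um^2
Step 2: Compute t^3 = 4^3 = 64
Step 3: Compute L^3 = 297^3 = 26198073
Step 4: k = 130000 * 21 * 64 / (4 * 26198073)
k = 1.6673 uN/um


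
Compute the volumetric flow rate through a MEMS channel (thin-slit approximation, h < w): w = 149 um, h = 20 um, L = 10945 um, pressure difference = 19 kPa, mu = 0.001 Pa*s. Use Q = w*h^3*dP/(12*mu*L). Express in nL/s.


Step 1: Convert all dimensions to SI (meters).
w = 149e-6 m, h = 20e-6 m, L = 10945e-6 m, dP = 19e3 Pa
Step 2: Q = w * h^3 * dP / (12 * mu * L)
Q = 149e-6 * (20e-6)^3 * 19e3 / (12 * 0.001 * 10945e-6) = 1.7243795e-10 m^3/s
Step 3: Convert Q from m^3/s to nL/s (1 m^3 = 1e12 nL, so multiply by 1e12).
Q = 172.438 nL/s


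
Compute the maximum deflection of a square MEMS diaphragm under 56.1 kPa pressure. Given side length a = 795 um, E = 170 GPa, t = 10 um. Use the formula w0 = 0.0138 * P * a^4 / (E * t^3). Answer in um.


Step 1: Convert pressure to compatible units (E is in GPa, so P in GPa).
P = 56.1 kPa = 56.1e-6 GPa
Step 2: Compute numerator: 0.0138 * P * a^4.
a^4 = 795^4 = 399455600625
numerator = 0.0138 * 56.1e-6 * 399455600625 = 3.092505e+05
Step 3: Compute denominator: E * t^3 = 170 * 10^3 = 170000
Step 4: w0 = numerator / denominator = 3.092505e+05 / 170000 = 1.8191 um
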